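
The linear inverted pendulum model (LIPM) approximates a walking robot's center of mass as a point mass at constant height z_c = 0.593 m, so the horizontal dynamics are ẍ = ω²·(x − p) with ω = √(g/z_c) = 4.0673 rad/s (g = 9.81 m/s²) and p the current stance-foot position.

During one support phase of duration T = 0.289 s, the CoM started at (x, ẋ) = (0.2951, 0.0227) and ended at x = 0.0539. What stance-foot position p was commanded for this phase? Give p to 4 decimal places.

p = 0.6172

ωT = 4.0673·0.289 = 1.175450; cosh(ωT) = 1.774140, sinh(ωT) = 1.465460
x(T) = p + (x₀−p)·cosh(ωT) + (ẋ₀/ω)·sinh(ωT) ⇒ p·(1 − cosh) = x(T) − x₀·cosh − (ẋ₀/ω)·sinh
numerator   = 0.0539 − (0.2951)·1.774140 − (0.0227/4.0673)·1.465460 = -0.477828
denominator = 1 − 1.774140 = -0.774140
p = -0.477828 / -0.774140 = 0.6172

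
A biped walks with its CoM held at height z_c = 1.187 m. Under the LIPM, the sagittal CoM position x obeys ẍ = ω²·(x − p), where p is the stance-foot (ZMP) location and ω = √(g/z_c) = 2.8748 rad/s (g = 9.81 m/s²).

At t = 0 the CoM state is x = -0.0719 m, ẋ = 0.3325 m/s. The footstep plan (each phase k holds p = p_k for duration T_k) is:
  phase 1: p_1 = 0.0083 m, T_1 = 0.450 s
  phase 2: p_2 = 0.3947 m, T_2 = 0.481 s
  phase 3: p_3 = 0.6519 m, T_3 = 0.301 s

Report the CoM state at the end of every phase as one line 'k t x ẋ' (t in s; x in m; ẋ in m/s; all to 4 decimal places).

phase 1: p=0.0083, T=0.450, ωT=1.293660, cosh=1.960186, sinh=1.685921; start (x,ẋ)=(-0.071900, 0.332500) → end (x,ẋ)=(0.046087, 0.263058)
phase 2: p=0.3947, T=0.481, ωT=1.382779, cosh=2.118421, sinh=1.867541; start (x,ẋ)=(0.046087, 0.263058) → end (x,ẋ)=(-0.172920, -1.314368)
phase 3: p=0.6519, T=0.301, ωT=0.865315, cosh=1.398336, sinh=0.977417; start (x,ẋ)=(-0.172920, -1.314368) → end (x,ẋ)=(-0.948355, -4.155575)

1 0.4500 0.0461 0.2631
2 0.9310 -0.1729 -1.3144
3 1.2320 -0.9484 -4.1556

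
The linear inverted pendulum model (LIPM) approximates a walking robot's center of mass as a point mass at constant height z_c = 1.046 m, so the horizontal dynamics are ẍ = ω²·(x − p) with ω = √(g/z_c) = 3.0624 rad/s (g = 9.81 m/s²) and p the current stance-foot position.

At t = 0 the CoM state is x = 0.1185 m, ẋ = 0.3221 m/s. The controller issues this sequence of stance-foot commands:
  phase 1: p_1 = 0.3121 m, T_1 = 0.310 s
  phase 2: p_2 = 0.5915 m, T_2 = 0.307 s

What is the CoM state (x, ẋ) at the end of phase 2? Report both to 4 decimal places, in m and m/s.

phase 1: p=0.3121, T=0.310, ωT=0.949344, cosh=1.485504, sinh=1.098510; start (x,ẋ)=(0.118500, 0.322100) → end (x,ẋ)=(0.140046, -0.172804)
phase 2: p=0.5915, T=0.307, ωT=0.940157, cosh=1.475475, sinh=1.084908; start (x,ẋ)=(0.140046, -0.172804) → end (x,ẋ)=(-0.135827, -1.754888)

x = -0.1358, ẋ = -1.7549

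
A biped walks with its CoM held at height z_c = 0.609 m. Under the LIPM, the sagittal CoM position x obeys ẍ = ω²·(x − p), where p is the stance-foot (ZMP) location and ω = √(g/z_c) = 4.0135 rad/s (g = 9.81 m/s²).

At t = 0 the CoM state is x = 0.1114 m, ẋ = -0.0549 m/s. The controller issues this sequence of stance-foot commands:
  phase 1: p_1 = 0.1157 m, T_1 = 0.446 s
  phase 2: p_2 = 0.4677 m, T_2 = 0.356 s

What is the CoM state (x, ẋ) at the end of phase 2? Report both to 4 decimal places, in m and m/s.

x = -0.5336, ẋ = -3.6817

phase 1: p=0.1157, T=0.446, ωT=1.790021, cosh=3.078267, sinh=2.911311; start (x,ẋ)=(0.111400, -0.054900) → end (x,ẋ)=(0.062640, -0.219240)
phase 2: p=0.4677, T=0.356, ωT=1.428806, cosh=2.206654, sinh=1.967059; start (x,ẋ)=(0.062640, -0.219240) → end (x,ẋ)=(-0.533579, -3.681651)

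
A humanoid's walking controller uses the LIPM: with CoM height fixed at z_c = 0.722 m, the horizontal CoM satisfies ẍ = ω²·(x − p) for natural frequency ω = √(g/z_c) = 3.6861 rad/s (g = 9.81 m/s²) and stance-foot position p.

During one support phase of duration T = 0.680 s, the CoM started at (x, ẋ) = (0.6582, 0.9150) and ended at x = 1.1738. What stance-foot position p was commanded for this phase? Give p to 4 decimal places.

ωT = 3.6861·0.680 = 2.506548; cosh(ωT) = 6.172038, sinh(ωT) = 6.090489
x(T) = p + (x₀−p)·cosh(ωT) + (ẋ₀/ω)·sinh(ωT) ⇒ p·(1 − cosh) = x(T) − x₀·cosh − (ẋ₀/ω)·sinh
numerator   = 1.1738 − (0.6582)·6.172038 − (0.9150/3.6861)·6.090489 = -4.400476
denominator = 1 − 6.172038 = -5.172038
p = -4.400476 / -5.172038 = 0.8508

p = 0.8508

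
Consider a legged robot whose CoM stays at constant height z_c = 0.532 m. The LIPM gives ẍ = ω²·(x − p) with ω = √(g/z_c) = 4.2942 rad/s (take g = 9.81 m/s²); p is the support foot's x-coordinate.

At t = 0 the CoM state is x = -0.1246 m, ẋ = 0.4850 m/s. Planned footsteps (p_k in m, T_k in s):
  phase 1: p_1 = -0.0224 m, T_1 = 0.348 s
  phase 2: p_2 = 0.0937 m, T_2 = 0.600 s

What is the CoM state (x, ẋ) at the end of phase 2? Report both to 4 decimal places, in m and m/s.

x = -0.3612, ẋ = -1.8996

phase 1: p=-0.0224, T=0.348, ωT=1.494382, cosh=2.340484, sinh=2.116096; start (x,ẋ)=(-0.124600, 0.485000) → end (x,ẋ)=(-0.022599, 0.206449)
phase 2: p=0.0937, T=0.600, ωT=2.576520, cosh=6.613665, sinh=6.537627; start (x,ẋ)=(-0.022599, 0.206449) → end (x,ẋ)=(-0.361158, -1.899580)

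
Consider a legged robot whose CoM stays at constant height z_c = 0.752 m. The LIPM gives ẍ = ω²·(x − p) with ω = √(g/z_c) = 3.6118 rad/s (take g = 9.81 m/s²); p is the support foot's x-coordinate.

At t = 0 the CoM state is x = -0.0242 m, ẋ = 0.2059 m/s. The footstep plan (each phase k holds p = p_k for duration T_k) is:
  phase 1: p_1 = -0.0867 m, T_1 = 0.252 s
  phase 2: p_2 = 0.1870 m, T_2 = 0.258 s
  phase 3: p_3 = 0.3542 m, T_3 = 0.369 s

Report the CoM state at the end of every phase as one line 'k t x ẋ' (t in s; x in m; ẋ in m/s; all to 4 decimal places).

1 0.2520 0.0629 0.5323
2 0.5100 0.1631 0.2997
3 0.8790 0.1130 -0.6101

phase 1: p=-0.0867, T=0.252, ωT=0.910174, cosh=1.443604, sinh=1.041150; start (x,ẋ)=(-0.024200, 0.205900) → end (x,ẋ)=(0.062879, 0.532265)
phase 2: p=0.1870, T=0.258, ωT=0.931844, cosh=1.466507, sinh=1.072681; start (x,ẋ)=(0.062879, 0.532265) → end (x,ẋ)=(0.163054, 0.299686)
phase 3: p=0.3542, T=0.369, ωT=1.332754, cosh=2.027611, sinh=1.763861; start (x,ẋ)=(0.163054, 0.299686) → end (x,ẋ)=(0.112986, -0.610088)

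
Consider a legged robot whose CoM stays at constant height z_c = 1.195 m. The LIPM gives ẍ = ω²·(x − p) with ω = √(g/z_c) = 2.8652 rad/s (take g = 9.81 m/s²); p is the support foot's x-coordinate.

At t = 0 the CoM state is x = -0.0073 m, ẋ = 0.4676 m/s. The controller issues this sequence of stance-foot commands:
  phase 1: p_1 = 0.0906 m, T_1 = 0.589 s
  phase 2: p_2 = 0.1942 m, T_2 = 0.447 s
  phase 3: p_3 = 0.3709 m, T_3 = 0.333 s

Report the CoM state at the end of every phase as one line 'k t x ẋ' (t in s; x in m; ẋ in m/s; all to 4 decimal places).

1 0.5890 0.2430 0.5750
2 1.0360 0.6220 1.3467
3 1.3690 1.2649 2.8030

phase 1: p=0.0906, T=0.589, ωT=1.687603, cosh=2.795734, sinh=2.610771; start (x,ẋ)=(-0.007300, 0.467600) → end (x,ẋ)=(0.242975, 0.574956)
phase 2: p=0.1942, T=0.447, ωT=1.280744, cosh=1.938574, sinh=1.660744; start (x,ẋ)=(0.242975, 0.574956) → end (x,ẋ)=(0.622013, 1.346683)
phase 3: p=0.3709, T=0.333, ωT=0.954112, cosh=1.490759, sinh=1.105604; start (x,ẋ)=(0.622013, 1.346683) → end (x,ẋ)=(1.264898, 2.803050)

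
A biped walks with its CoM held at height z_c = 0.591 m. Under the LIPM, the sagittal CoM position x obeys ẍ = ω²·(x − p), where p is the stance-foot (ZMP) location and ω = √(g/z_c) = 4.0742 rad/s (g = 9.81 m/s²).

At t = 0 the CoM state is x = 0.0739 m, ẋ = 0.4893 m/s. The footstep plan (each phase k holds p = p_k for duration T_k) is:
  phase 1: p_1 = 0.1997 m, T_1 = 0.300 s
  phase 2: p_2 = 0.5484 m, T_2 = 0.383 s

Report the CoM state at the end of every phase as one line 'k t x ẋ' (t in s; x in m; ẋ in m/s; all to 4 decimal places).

1 0.3000 0.1538 0.1081
2 0.6830 -0.3720 -3.3893

phase 1: p=0.1997, T=0.300, ωT=1.222260, cosh=1.844708, sinh=1.550144; start (x,ẋ)=(0.073900, 0.489300) → end (x,ẋ)=(0.153804, 0.108113)
phase 2: p=0.5484, T=0.383, ωT=1.560419, cosh=2.485431, sinh=2.275383; start (x,ẋ)=(0.153804, 0.108113) → end (x,ẋ)=(-0.371962, -3.389343)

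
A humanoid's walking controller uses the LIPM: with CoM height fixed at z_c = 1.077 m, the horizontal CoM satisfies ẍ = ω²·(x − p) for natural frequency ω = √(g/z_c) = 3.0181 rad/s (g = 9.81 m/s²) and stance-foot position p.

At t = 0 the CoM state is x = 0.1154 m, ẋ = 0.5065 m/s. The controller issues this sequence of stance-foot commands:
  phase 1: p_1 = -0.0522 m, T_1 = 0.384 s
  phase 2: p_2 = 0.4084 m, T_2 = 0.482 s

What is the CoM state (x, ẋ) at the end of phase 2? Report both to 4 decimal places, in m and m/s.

x = 1.6573, ẋ = 4.0938

phase 1: p=-0.0522, T=0.384, ωT=1.158950, cosh=1.750201, sinh=1.436386; start (x,ẋ)=(0.115400, 0.506500) → end (x,ẋ)=(0.482189, 1.613049)
phase 2: p=0.4084, T=0.482, ωT=1.454724, cosh=2.258383, sinh=2.024919; start (x,ẋ)=(0.482189, 1.613049) → end (x,ẋ)=(1.657279, 4.093838)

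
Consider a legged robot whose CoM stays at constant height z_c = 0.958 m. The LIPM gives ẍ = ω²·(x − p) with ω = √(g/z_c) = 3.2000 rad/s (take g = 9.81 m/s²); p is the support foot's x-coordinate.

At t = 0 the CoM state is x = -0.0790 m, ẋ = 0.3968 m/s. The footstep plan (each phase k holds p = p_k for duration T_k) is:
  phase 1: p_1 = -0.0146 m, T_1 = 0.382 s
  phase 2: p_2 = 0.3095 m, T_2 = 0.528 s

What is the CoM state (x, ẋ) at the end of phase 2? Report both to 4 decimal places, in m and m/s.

phase 1: p=-0.0146, T=0.382, ωT=1.222400, cosh=1.844925, sinh=1.550402; start (x,ẋ)=(-0.079000, 0.396800) → end (x,ẋ)=(0.058837, 0.412559)
phase 2: p=0.3095, T=0.528, ωT=1.689600, cosh=2.800953, sinh=2.616360; start (x,ẋ)=(0.058837, 0.412559) → end (x,ẋ)=(-0.055283, -0.943082)

x = -0.0553, ẋ = -0.9431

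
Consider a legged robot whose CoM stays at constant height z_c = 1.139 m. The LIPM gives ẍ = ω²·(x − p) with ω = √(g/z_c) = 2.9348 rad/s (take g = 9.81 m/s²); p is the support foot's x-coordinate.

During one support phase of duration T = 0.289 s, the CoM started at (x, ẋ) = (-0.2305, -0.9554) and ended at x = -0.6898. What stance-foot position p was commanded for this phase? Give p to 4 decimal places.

p = 0.1595

ωT = 2.9348·0.289 = 0.848157; cosh(ωT) = 1.381771, sinh(ωT) = 0.953568
x(T) = p + (x₀−p)·cosh(ωT) + (ẋ₀/ω)·sinh(ωT) ⇒ p·(1 − cosh) = x(T) − x₀·cosh − (ẋ₀/ω)·sinh
numerator   = -0.6898 − (-0.2305)·1.381771 − (-0.9554/2.9348)·0.953568 = -0.060875
denominator = 1 − 1.381771 = -0.381771
p = -0.060875 / -0.381771 = 0.1595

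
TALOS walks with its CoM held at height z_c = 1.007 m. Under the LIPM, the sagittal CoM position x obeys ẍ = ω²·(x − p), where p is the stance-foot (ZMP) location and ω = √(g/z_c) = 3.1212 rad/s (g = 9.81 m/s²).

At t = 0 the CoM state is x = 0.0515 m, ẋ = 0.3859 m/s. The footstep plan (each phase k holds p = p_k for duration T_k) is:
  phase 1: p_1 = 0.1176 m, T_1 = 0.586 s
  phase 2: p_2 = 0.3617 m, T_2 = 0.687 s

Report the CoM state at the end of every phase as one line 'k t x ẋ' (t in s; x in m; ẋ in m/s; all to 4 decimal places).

1 0.5860 0.2815 0.6068
2 1.2730 0.8332 1.5719

phase 1: p=0.1176, T=0.586, ωT=1.829023, cosh=3.194185, sinh=3.033615; start (x,ẋ)=(0.051500, 0.385900) → end (x,ẋ)=(0.281535, 0.606767)
phase 2: p=0.3617, T=0.687, ωT=2.144264, cosh=4.326457, sinh=4.209303; start (x,ẋ)=(0.281535, 0.606767) → end (x,ẋ)=(0.833168, 1.571944)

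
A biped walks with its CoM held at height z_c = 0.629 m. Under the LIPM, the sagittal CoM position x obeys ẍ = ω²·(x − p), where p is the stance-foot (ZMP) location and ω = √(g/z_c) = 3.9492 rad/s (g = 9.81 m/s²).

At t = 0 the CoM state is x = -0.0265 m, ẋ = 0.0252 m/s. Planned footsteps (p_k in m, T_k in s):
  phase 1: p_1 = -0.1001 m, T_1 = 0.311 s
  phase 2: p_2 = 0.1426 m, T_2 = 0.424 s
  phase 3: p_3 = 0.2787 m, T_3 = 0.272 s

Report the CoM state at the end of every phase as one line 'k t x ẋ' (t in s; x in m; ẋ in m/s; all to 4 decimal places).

1 0.3110 0.0463 0.5005
2 0.7350 0.2029 0.4033
3 1.0070 0.2869 0.2722

phase 1: p=-0.1001, T=0.311, ωT=1.228201, cosh=1.853950, sinh=1.561131; start (x,ẋ)=(-0.026500, 0.025200) → end (x,ẋ)=(0.046312, 0.500480)
phase 2: p=0.1426, T=0.424, ωT=1.674461, cosh=2.761663, sinh=2.574254; start (x,ẋ)=(0.046312, 0.500480) → end (x,ẋ)=(0.202920, 0.403272)
phase 3: p=0.2787, T=0.272, ωT=1.074182, cosh=1.634588, sinh=1.293011; start (x,ẋ)=(0.202920, 0.403272) → end (x,ẋ)=(0.286866, 0.272222)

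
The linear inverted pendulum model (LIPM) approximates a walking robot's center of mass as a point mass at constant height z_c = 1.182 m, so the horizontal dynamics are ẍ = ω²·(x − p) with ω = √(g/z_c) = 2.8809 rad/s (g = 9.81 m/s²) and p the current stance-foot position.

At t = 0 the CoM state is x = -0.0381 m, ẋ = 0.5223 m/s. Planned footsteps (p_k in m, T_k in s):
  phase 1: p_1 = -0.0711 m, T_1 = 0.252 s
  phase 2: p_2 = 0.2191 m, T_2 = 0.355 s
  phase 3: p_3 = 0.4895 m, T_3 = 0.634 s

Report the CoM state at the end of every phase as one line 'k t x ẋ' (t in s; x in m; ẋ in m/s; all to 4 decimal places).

phase 1: p=-0.0711, T=0.252, ωT=0.725987, cosh=1.275308, sinh=0.791461; start (x,ẋ)=(-0.038100, 0.522300) → end (x,ẋ)=(0.114475, 0.741337)
phase 2: p=0.2191, T=0.355, ωT=1.022720, cosh=1.570181, sinh=1.210566; start (x,ẋ)=(0.114475, 0.741337) → end (x,ẋ)=(0.366333, 0.799153)
phase 3: p=0.4895, T=0.634, ωT=1.826491, cosh=3.186513, sinh=3.025535; start (x,ẋ)=(0.366333, 0.799153) → end (x,ẋ)=(0.936301, 1.472955)

1 0.2520 0.1145 0.7413
2 0.6070 0.3663 0.7992
3 1.2410 0.9363 1.4730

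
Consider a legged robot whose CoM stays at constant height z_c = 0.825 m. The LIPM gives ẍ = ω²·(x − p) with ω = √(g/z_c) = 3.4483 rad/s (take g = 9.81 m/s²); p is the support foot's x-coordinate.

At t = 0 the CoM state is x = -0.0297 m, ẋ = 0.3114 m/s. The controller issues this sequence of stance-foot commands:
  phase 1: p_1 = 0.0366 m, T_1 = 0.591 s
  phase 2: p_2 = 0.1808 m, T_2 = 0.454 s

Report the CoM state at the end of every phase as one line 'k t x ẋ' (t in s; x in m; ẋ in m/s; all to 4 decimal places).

phase 1: p=0.0366, T=0.591, ωT=2.037945, cosh=3.902560, sinh=3.772264; start (x,ẋ)=(-0.029700, 0.311400) → end (x,ẋ)=(0.118516, 0.352834)
phase 2: p=0.1808, T=0.454, ωT=1.565528, cosh=2.497090, sinh=2.288112; start (x,ẋ)=(0.118516, 0.352834) → end (x,ẋ)=(0.259393, 0.389630)

1 0.5910 0.1185 0.3528
2 1.0450 0.2594 0.3896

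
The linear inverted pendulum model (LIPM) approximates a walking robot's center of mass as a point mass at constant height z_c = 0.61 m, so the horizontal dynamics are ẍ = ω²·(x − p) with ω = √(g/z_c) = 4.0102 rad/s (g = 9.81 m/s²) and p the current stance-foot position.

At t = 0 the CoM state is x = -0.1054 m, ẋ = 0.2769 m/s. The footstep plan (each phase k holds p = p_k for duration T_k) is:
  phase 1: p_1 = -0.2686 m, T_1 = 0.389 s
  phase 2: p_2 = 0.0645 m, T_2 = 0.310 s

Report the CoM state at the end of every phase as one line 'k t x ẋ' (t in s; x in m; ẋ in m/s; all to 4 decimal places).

phase 1: p=-0.2686, T=0.389, ωT=1.559968, cosh=2.484405, sinh=2.274263; start (x,ẋ)=(-0.105400, 0.276900) → end (x,ẋ)=(0.293890, 2.176356)
phase 2: p=0.0645, T=0.310, ωT=1.243162, cosh=1.877514, sinh=1.589043; start (x,ẋ)=(0.293890, 2.176356) → end (x,ẋ)=(1.357566, 5.547902)

1 0.3890 0.2939 2.1764
2 0.6990 1.3576 5.5479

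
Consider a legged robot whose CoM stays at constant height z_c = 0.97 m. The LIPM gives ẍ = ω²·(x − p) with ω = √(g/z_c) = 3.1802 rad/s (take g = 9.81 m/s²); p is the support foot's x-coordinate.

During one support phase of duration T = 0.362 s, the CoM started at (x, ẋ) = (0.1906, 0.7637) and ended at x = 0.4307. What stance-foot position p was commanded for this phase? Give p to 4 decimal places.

ωT = 3.1802·0.362 = 1.151232; cosh(ωT) = 1.739167, sinh(ωT) = 1.422920
x(T) = p + (x₀−p)·cosh(ωT) + (ẋ₀/ω)·sinh(ωT) ⇒ p·(1 − cosh) = x(T) − x₀·cosh − (ẋ₀/ω)·sinh
numerator   = 0.4307 − (0.1906)·1.739167 − (0.7637/3.1802)·1.422920 = -0.242488
denominator = 1 − 1.739167 = -0.739167
p = -0.242488 / -0.739167 = 0.3281

p = 0.3281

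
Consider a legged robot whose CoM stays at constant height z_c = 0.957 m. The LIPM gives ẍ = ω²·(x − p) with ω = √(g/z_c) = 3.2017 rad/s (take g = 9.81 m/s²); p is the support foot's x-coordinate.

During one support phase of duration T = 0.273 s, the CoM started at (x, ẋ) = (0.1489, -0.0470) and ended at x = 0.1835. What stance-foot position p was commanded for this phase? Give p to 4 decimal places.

p = 0.0282

ωT = 3.2017·0.273 = 0.874064; cosh(ωT) = 1.406942, sinh(ωT) = 0.989689
x(T) = p + (x₀−p)·cosh(ωT) + (ẋ₀/ω)·sinh(ωT) ⇒ p·(1 − cosh) = x(T) − x₀·cosh − (ẋ₀/ω)·sinh
numerator   = 0.1835 − (0.1489)·1.406942 − (-0.0470/3.2017)·0.989689 = -0.011465
denominator = 1 − 1.406942 = -0.406942
p = -0.011465 / -0.406942 = 0.0282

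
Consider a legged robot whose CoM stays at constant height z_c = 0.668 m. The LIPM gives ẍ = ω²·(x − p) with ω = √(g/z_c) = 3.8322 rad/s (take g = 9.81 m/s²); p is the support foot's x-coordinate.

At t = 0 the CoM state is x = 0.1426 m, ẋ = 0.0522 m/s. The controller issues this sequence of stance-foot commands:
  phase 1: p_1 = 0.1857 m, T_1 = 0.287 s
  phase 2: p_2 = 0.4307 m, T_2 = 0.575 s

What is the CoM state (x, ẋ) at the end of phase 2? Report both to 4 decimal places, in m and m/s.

phase 1: p=0.1857, T=0.287, ωT=1.099841, cosh=1.668307, sinh=1.335383; start (x,ẋ)=(0.142600, 0.052200) → end (x,ẋ)=(0.131986, -0.133477)
phase 2: p=0.4307, T=0.575, ωT=2.203515, cosh=4.583603, sinh=4.473189; start (x,ẋ)=(0.131986, -0.133477) → end (x,ẋ)=(-1.094290, -5.732409)

x = -1.0943, ẋ = -5.7324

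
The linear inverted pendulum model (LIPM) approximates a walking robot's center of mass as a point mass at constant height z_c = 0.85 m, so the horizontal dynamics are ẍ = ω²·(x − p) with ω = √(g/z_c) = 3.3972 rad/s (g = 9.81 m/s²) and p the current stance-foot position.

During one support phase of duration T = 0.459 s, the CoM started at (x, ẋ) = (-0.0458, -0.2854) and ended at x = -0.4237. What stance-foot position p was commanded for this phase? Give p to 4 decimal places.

p = 0.0803

ωT = 3.3972·0.459 = 1.559315; cosh(ωT) = 2.482921, sinh(ωT) = 2.272641
x(T) = p + (x₀−p)·cosh(ωT) + (ẋ₀/ω)·sinh(ωT) ⇒ p·(1 − cosh) = x(T) − x₀·cosh − (ẋ₀/ω)·sinh
numerator   = -0.4237 − (-0.0458)·2.482921 − (-0.2854/3.3972)·2.272641 = -0.119057
denominator = 1 − 2.482921 = -1.482921
p = -0.119057 / -1.482921 = 0.0803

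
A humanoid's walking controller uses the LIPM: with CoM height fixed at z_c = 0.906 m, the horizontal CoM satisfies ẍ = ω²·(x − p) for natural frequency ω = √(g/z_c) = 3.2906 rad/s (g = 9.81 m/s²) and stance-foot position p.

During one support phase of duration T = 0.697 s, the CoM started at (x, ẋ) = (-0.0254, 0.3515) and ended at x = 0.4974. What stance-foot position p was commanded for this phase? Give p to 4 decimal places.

p = -0.0251

ωT = 3.2906·0.697 = 2.293548; cosh(ωT) = 5.005473, sinh(ωT) = 4.904565
x(T) = p + (x₀−p)·cosh(ωT) + (ẋ₀/ω)·sinh(ωT) ⇒ p·(1 − cosh) = x(T) − x₀·cosh − (ẋ₀/ω)·sinh
numerator   = 0.4974 − (-0.0254)·5.005473 − (0.3515/3.2906)·4.904565 = 0.100636
denominator = 1 − 5.005473 = -4.005473
p = 0.100636 / -4.005473 = -0.0251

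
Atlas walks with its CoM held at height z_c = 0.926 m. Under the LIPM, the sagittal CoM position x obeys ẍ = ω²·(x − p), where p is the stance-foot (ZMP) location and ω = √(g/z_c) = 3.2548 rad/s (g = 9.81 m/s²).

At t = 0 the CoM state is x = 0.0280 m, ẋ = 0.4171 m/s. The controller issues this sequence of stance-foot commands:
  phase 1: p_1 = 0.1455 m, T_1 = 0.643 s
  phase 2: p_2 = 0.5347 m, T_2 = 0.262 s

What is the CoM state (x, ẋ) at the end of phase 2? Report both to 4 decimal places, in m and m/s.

x = 0.0900, ẋ = -0.8653

phase 1: p=0.1455, T=0.643, ωT=2.092836, cosh=4.115608, sinh=3.992271; start (x,ẋ)=(0.028000, 0.417100) → end (x,ẋ)=(0.173522, 0.189820)
phase 2: p=0.5347, T=0.262, ωT=0.852758, cosh=1.386173, sinh=0.959935; start (x,ẋ)=(0.173522, 0.189820) → end (x,ẋ)=(0.090029, -0.865339)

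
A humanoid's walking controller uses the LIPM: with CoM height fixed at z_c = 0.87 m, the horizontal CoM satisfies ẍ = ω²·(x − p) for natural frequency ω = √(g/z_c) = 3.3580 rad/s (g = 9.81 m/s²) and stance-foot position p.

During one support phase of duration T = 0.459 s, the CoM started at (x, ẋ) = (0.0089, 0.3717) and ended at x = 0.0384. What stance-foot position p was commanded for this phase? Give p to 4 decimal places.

p = 0.1594

ωT = 3.3580·0.459 = 1.541322; cosh(ωT) = 2.442429, sinh(ωT) = 2.228332
x(T) = p + (x₀−p)·cosh(ωT) + (ẋ₀/ω)·sinh(ωT) ⇒ p·(1 − cosh) = x(T) − x₀·cosh − (ẋ₀/ω)·sinh
numerator   = 0.0384 − (0.0089)·2.442429 − (0.3717/3.3580)·2.228332 = -0.229994
denominator = 1 − 2.442429 = -1.442429
p = -0.229994 / -1.442429 = 0.1594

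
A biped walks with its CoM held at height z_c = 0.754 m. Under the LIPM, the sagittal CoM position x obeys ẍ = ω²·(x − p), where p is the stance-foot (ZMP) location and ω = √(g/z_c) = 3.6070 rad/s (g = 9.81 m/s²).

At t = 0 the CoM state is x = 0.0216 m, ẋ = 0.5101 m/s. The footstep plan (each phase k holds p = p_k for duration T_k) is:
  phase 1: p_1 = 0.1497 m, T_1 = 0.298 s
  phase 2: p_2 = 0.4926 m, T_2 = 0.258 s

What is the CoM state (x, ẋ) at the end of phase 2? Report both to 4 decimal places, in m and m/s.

x = 0.0215, ẋ = -1.0806

phase 1: p=0.1497, T=0.298, ωT=1.074886, cosh=1.635498, sinh=1.294161; start (x,ẋ)=(0.021600, 0.510100) → end (x,ẋ)=(0.123212, 0.236292)
phase 2: p=0.4926, T=0.258, ωT=0.930606, cosh=1.465180, sinh=1.070865; start (x,ẋ)=(0.123212, 0.236292) → end (x,ẋ)=(0.021532, -1.080591)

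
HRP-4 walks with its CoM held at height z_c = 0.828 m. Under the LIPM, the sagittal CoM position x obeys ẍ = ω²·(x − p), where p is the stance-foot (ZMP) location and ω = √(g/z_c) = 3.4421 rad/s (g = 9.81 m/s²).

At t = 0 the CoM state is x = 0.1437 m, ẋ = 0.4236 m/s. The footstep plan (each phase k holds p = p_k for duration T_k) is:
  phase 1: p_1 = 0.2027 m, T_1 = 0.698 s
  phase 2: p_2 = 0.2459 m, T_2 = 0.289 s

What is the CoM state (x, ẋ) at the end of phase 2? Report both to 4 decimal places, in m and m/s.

x = 1.1337, ẋ = 3.1320

phase 1: p=0.2027, T=0.698, ωT=2.402586, cosh=5.571100, sinh=5.480617; start (x,ẋ)=(0.143700, 0.423600) → end (x,ẋ)=(0.548474, 1.246893)
phase 2: p=0.2459, T=0.289, ωT=0.994767, cosh=1.536952, sinh=1.167142; start (x,ẋ)=(0.548474, 1.246893) → end (x,ẋ)=(1.133736, 3.131981)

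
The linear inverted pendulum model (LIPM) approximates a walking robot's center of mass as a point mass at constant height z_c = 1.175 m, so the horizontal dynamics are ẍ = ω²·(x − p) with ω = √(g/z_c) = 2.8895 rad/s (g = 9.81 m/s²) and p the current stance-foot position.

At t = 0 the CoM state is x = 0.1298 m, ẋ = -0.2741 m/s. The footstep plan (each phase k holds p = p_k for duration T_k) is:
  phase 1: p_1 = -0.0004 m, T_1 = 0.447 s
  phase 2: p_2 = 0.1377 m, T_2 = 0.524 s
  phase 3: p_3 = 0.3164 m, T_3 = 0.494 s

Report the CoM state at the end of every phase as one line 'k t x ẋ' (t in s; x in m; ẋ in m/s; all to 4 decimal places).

1 0.4470 0.0948 0.0964
2 0.9710 0.1077 -0.0382
3 1.4650 -0.1696 -1.2687

phase 1: p=-0.0004, T=0.447, ωT=1.291607, cosh=1.956728, sinh=1.681899; start (x,ẋ)=(0.129800, -0.274100) → end (x,ẋ)=(0.094820, 0.096413)
phase 2: p=0.1377, T=0.524, ωT=1.514098, cosh=2.382663, sinh=2.162656; start (x,ẋ)=(0.094820, 0.096413) → end (x,ẋ)=(0.107692, -0.038238)
phase 3: p=0.3164, T=0.494, ωT=1.427413, cosh=2.203916, sinh=1.963987; start (x,ẋ)=(0.107692, -0.038238) → end (x,ẋ)=(-0.169566, -1.268681)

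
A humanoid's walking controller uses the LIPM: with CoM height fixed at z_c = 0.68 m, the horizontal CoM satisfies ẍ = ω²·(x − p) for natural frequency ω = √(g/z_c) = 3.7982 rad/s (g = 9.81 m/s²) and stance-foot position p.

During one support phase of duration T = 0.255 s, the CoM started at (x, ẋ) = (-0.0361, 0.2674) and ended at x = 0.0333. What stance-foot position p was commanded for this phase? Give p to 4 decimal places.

ωT = 3.7982·0.255 = 0.968541; cosh(ωT) = 1.506868, sinh(ωT) = 1.127231
x(T) = p + (x₀−p)·cosh(ωT) + (ẋ₀/ω)·sinh(ωT) ⇒ p·(1 − cosh) = x(T) − x₀·cosh − (ẋ₀/ω)·sinh
numerator   = 0.0333 − (-0.0361)·1.506868 − (0.2674/3.7982)·1.127231 = 0.008339
denominator = 1 − 1.506868 = -0.506868
p = 0.008339 / -0.506868 = -0.0165

p = -0.0165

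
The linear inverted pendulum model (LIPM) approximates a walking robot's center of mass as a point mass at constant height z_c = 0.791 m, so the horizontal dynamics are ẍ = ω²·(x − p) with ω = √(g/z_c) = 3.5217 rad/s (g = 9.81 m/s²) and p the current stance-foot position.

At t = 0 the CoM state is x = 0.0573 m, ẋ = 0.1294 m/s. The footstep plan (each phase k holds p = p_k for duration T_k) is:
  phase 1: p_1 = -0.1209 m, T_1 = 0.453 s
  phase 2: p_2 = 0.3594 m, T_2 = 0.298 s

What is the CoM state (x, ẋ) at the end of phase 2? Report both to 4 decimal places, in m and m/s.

phase 1: p=-0.1209, T=0.453, ωT=1.595330, cosh=2.566399, sinh=2.363557; start (x,ẋ)=(0.057300, 0.129400) → end (x,ẋ)=(0.423278, 1.815382)
phase 2: p=0.3594, T=0.298, ωT=1.049467, cosh=1.603126, sinh=1.253001; start (x,ẋ)=(0.423278, 1.815382) → end (x,ẋ)=(1.107707, 3.192160)

x = 1.1077, ẋ = 3.1922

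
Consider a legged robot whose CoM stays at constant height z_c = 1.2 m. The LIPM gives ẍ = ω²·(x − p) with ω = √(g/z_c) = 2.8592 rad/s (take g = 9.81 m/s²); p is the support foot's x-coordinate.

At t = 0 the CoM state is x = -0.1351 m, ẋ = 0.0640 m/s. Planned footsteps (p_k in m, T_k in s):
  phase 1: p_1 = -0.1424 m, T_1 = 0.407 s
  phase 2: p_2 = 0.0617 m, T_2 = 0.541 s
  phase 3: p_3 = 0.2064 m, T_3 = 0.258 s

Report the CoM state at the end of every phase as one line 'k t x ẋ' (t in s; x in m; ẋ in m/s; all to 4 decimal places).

1 0.4070 -0.0972 0.1426
2 0.9480 -0.2166 -0.6687
3 1.2060 -0.5256 -1.8344

phase 1: p=-0.1424, T=0.407, ωT=1.163694, cosh=1.757035, sinh=1.444705; start (x,ẋ)=(-0.135100, 0.064000) → end (x,ẋ)=(-0.097236, 0.142604)
phase 2: p=0.0617, T=0.541, ωT=1.546827, cosh=2.454734, sinh=2.241811; start (x,ẋ)=(-0.097236, 0.142604) → end (x,ẋ)=(-0.216633, -0.668687)
phase 3: p=0.2064, T=0.258, ωT=0.737674, cosh=1.284645, sinh=0.806420; start (x,ẋ)=(-0.216633, -0.668687) → end (x,ẋ)=(-0.525646, -1.834419)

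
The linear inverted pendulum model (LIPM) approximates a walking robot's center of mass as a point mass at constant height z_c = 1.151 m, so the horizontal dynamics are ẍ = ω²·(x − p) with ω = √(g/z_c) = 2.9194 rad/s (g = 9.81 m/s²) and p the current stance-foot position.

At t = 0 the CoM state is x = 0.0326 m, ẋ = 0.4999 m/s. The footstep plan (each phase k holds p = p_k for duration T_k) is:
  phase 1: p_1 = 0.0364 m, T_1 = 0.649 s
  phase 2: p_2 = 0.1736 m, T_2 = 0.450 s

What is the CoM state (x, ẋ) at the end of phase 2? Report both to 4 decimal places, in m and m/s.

x = 1.9676, ẋ = 5.3657

phase 1: p=0.0364, T=0.649, ωT=1.894691, cosh=3.400428, sinh=3.250063; start (x,ẋ)=(0.032600, 0.499900) → end (x,ẋ)=(0.579999, 1.663818)
phase 2: p=0.1736, T=0.450, ωT=1.313730, cosh=1.994420, sinh=1.725604; start (x,ẋ)=(0.579999, 1.663818) → end (x,ẋ)=(1.967583, 5.365680)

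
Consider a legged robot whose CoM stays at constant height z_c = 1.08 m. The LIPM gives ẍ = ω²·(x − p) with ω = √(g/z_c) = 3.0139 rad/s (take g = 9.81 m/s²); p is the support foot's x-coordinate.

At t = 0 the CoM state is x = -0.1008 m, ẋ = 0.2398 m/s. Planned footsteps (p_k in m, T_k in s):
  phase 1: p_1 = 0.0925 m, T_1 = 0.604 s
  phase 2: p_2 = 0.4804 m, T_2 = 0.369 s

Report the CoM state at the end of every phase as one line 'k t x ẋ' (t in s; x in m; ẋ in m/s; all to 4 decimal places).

1 0.6040 -0.2807 -0.9916
2 0.9730 -1.2481 -4.7813

phase 1: p=0.0925, T=0.604, ωT=1.820396, cosh=3.168131, sinh=3.006169; start (x,ẋ)=(-0.100800, 0.239800) → end (x,ẋ)=(-0.280715, -0.991637)
phase 2: p=0.4804, T=0.369, ωT=1.112129, cosh=1.684842, sinh=1.355984; start (x,ẋ)=(-0.280715, -0.991637) → end (x,ẋ)=(-1.248106, -4.781275)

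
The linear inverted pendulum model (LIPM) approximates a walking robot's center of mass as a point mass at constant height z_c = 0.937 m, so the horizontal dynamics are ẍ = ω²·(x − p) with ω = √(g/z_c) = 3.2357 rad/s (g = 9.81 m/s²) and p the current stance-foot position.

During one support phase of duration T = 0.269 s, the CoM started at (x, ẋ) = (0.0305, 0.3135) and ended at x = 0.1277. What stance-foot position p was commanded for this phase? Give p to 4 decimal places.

p = 0.0260

ωT = 3.2357·0.269 = 0.870403; cosh(ωT) = 1.403328, sinh(ωT) = 0.984546
x(T) = p + (x₀−p)·cosh(ωT) + (ẋ₀/ω)·sinh(ωT) ⇒ p·(1 − cosh) = x(T) − x₀·cosh − (ẋ₀/ω)·sinh
numerator   = 0.1277 − (0.0305)·1.403328 − (0.3135/3.2357)·0.984546 = -0.010492
denominator = 1 − 1.403328 = -0.403328
p = -0.010492 / -0.403328 = 0.0260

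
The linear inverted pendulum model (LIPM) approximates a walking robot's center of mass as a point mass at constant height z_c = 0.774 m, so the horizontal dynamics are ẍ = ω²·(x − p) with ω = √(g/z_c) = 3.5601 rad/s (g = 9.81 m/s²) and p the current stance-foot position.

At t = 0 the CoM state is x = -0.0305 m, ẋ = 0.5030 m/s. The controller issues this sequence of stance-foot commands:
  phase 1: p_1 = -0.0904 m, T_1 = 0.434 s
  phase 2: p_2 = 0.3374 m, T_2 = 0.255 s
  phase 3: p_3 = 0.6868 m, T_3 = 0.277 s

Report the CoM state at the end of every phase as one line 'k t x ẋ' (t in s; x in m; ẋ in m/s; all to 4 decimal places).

phase 1: p=-0.0904, T=0.434, ωT=1.545083, cosh=2.450828, sinh=2.237534; start (x,ẋ)=(-0.030500, 0.503000) → end (x,ẋ)=(0.372542, 1.709921)
phase 2: p=0.3374, T=0.255, ωT=0.907825, cosh=1.441163, sinh=1.037763; start (x,ẋ)=(0.372542, 1.709921) → end (x,ẋ)=(0.886484, 2.594108)
phase 3: p=0.6868, T=0.277, ωT=0.986148, cosh=1.526949, sinh=1.153938; start (x,ẋ)=(0.886484, 2.594108) → end (x,ẋ)=(1.832537, 4.781398)

1 0.4340 0.3725 1.7099
2 0.6890 0.8865 2.5941
3 0.9660 1.8325 4.7814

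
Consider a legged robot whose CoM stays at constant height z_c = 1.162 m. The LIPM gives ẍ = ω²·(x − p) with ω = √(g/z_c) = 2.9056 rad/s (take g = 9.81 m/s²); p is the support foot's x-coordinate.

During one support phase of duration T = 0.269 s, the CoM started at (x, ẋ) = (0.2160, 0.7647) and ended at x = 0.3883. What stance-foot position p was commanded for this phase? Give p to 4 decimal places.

ωT = 2.9056·0.269 = 0.781606; cosh(ωT) = 1.321325, sinh(ωT) = 0.863655
x(T) = p + (x₀−p)·cosh(ωT) + (ẋ₀/ω)·sinh(ωT) ⇒ p·(1 − cosh) = x(T) − x₀·cosh − (ẋ₀/ω)·sinh
numerator   = 0.3883 − (0.2160)·1.321325 − (0.7647/2.9056)·0.863655 = -0.124404
denominator = 1 − 1.321325 = -0.321325
p = -0.124404 / -0.321325 = 0.3872

p = 0.3872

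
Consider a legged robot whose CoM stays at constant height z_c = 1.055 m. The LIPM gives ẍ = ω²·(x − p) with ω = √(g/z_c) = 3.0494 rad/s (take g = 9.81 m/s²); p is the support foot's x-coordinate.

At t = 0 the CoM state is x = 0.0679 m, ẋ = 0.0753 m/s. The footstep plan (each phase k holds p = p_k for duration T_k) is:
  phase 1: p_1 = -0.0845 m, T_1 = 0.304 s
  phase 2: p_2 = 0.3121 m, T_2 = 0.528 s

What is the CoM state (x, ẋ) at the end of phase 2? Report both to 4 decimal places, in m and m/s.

phase 1: p=-0.0845, T=0.304, ωT=0.927018, cosh=1.461347, sinh=1.065615; start (x,ẋ)=(0.067900, 0.075300) → end (x,ẋ)=(0.164523, 0.605261)
phase 2: p=0.3121, T=0.528, ωT=1.610083, cosh=2.601549, sinh=2.401678; start (x,ẋ)=(0.164523, 0.605261) → end (x,ẋ)=(0.404869, 0.493809)

x = 0.4049, ẋ = 0.4938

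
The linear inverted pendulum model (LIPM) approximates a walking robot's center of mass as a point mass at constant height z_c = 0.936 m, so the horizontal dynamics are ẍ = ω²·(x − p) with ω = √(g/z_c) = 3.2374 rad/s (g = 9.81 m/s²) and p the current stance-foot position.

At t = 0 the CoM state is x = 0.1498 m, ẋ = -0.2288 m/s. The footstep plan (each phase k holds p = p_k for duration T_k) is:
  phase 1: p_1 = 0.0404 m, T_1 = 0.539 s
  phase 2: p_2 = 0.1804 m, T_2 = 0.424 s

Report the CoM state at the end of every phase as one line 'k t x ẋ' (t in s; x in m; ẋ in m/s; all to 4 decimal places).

1 0.5390 0.1670 0.3080
2 0.9630 0.3279 0.5666

phase 1: p=0.0404, T=0.539, ωT=1.744959, cosh=2.950158, sinh=2.775506; start (x,ẋ)=(0.149800, -0.228800) → end (x,ẋ)=(0.166991, 0.308009)
phase 2: p=0.1804, T=0.424, ωT=1.372658, cosh=2.099628, sinh=1.846195; start (x,ẋ)=(0.166991, 0.308009) → end (x,ẋ)=(0.327895, 0.566562)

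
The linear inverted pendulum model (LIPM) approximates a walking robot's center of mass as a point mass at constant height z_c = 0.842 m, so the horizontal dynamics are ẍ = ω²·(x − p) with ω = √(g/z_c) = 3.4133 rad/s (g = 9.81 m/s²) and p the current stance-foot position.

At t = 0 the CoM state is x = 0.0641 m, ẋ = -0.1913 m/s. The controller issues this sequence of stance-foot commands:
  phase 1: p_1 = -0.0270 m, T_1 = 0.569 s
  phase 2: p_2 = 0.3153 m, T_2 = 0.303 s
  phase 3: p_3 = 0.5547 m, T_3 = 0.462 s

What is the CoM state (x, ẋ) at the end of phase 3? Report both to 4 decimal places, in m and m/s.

x = -0.7272, ẋ = -4.1262

phase 1: p=-0.0270, T=0.569, ωT=1.942168, cosh=3.558622, sinh=3.415230; start (x,ẋ)=(0.064100, -0.191300) → end (x,ẋ)=(0.105782, 0.381207)
phase 2: p=0.3153, T=0.303, ωT=1.034230, cosh=1.584220, sinh=1.228720; start (x,ẋ)=(0.105782, 0.381207) → end (x,ẋ)=(0.120605, -0.274799)
phase 3: p=0.5547, T=0.462, ωT=1.576945, cosh=2.523375, sinh=2.316770; start (x,ẋ)=(0.120605, -0.274799) → end (x,ẋ)=(-0.727204, -4.126173)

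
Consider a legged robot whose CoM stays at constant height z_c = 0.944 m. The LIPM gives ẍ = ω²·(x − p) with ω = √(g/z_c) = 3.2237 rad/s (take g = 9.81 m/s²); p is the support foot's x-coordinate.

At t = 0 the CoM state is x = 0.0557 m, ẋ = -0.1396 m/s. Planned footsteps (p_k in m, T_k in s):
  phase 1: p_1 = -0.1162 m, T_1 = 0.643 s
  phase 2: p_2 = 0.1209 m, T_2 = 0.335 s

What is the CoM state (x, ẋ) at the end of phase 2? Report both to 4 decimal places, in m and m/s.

phase 1: p=-0.1162, T=0.643, ωT=2.072839, cosh=4.036591, sinh=3.910763; start (x,ẋ)=(0.055700, -0.139600) → end (x,ẋ)=(0.408337, 1.603657)
phase 2: p=0.1209, T=0.335, ωT=1.079940, cosh=1.642059, sinh=1.302443; start (x,ẋ)=(0.408337, 1.603657) → end (x,ẋ)=(1.240800, 3.840157)

x = 1.2408, ẋ = 3.8402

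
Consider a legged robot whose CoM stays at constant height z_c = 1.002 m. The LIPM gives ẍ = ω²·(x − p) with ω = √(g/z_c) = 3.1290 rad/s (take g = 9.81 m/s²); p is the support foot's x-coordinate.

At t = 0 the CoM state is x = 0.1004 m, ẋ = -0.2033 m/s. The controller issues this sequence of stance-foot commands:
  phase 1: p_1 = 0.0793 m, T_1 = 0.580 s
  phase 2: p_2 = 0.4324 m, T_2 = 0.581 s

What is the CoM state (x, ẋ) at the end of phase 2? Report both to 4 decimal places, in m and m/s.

x = -1.5121, ẋ = -5.9121

phase 1: p=0.0793, T=0.580, ωT=1.814820, cosh=3.151419, sinh=2.988552; start (x,ẋ)=(0.100400, -0.203300) → end (x,ẋ)=(-0.048380, -0.443374)
phase 2: p=0.4324, T=0.581, ωT=1.817949, cosh=3.160786, sinh=2.998427; start (x,ẋ)=(-0.048380, -0.443374) → end (x,ẋ)=(-1.512113, -5.912122)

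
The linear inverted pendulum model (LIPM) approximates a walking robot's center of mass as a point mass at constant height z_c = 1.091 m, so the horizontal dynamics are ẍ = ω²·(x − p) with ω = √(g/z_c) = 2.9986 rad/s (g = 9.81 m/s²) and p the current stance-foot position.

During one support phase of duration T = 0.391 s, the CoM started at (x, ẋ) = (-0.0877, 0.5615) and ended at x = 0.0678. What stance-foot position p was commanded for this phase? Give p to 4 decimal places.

p = 0.0655

ωT = 2.9986·0.391 = 1.172453; cosh(ωT) = 1.769756, sinh(ωT) = 1.460149
x(T) = p + (x₀−p)·cosh(ωT) + (ẋ₀/ω)·sinh(ωT) ⇒ p·(1 − cosh) = x(T) − x₀·cosh − (ẋ₀/ω)·sinh
numerator   = 0.0678 − (-0.0877)·1.769756 − (0.5615/2.9986)·1.460149 = -0.050411
denominator = 1 − 1.769756 = -0.769756
p = -0.050411 / -0.769756 = 0.0655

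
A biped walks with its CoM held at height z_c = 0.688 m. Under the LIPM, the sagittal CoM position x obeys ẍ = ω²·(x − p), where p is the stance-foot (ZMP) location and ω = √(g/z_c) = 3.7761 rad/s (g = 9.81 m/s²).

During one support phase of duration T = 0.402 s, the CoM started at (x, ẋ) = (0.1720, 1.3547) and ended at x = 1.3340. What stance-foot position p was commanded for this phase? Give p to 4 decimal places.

p = -0.1032

ωT = 3.7761·0.402 = 1.517992; cosh(ωT) = 2.391103, sinh(ωT) = 2.171951
x(T) = p + (x₀−p)·cosh(ωT) + (ẋ₀/ω)·sinh(ωT) ⇒ p·(1 − cosh) = x(T) − x₀·cosh − (ẋ₀/ω)·sinh
numerator   = 1.3340 − (0.1720)·2.391103 − (1.3547/3.7761)·2.171951 = 0.143529
denominator = 1 − 2.391103 = -1.391103
p = 0.143529 / -1.391103 = -0.1032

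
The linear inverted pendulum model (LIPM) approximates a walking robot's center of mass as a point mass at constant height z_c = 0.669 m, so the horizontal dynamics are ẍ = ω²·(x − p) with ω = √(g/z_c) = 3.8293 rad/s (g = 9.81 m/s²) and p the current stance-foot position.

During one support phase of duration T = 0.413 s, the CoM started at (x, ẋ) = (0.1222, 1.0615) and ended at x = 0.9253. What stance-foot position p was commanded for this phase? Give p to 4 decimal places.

ωT = 3.8293·0.413 = 1.581501; cosh(ωT) = 2.533957, sinh(ωT) = 2.328291
x(T) = p + (x₀−p)·cosh(ωT) + (ẋ₀/ω)·sinh(ωT) ⇒ p·(1 − cosh) = x(T) − x₀·cosh − (ẋ₀/ω)·sinh
numerator   = 0.9253 − (0.1222)·2.533957 − (1.0615/3.8293)·2.328291 = -0.029763
denominator = 1 − 2.533957 = -1.533957
p = -0.029763 / -1.533957 = 0.0194

p = 0.0194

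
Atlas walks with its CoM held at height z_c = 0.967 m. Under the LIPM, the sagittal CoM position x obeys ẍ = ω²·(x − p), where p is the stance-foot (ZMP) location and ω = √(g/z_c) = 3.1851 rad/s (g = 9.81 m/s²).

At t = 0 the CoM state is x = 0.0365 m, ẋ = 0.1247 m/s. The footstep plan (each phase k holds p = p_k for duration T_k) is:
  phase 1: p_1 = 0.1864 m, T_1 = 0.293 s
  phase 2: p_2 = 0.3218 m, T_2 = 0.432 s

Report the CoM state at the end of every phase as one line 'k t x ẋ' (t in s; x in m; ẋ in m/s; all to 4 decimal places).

phase 1: p=0.1864, T=0.293, ωT=0.933234, cosh=1.468000, sinh=1.074720; start (x,ẋ)=(0.036500, 0.124700) → end (x,ẋ)=(0.008423, -0.330062)
phase 2: p=0.3218, T=0.432, ωT=1.375963, cosh=2.105742, sinh=1.853146; start (x,ẋ)=(0.008423, -0.330062) → end (x,ẋ)=(-0.530126, -2.544717)

1 0.2930 0.0084 -0.3301
2 0.7250 -0.5301 -2.5447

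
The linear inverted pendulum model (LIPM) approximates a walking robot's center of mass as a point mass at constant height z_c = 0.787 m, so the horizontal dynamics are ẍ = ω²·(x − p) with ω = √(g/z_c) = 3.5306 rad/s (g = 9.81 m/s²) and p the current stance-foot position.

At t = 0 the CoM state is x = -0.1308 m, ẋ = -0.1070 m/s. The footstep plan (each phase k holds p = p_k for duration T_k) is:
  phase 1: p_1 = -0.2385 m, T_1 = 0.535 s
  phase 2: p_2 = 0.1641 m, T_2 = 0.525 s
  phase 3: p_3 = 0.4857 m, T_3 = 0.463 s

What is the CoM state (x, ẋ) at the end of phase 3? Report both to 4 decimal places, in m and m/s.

x = 1.4096, ẋ = 3.5245

phase 1: p=-0.2385, T=0.535, ωT=1.888871, cosh=3.381571, sinh=3.230329; start (x,ẋ)=(-0.130800, -0.107000) → end (x,ẋ)=(0.027795, 0.866490)
phase 2: p=0.1641, T=0.525, ωT=1.853565, cosh=3.269605, sinh=3.112928; start (x,ẋ)=(0.027795, 0.866490) → end (x,ẋ)=(0.482421, 1.335024)
phase 3: p=0.4857, T=0.463, ωT=1.634668, cosh=2.661386, sinh=2.466369; start (x,ẋ)=(0.482421, 1.335024) → end (x,ẋ)=(1.409582, 3.524466)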